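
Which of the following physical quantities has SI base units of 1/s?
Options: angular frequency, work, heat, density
Checking the SI base units of each option:
  angular frequency (ω = 2πf): 1/s  ✓ matches
  work (W = Fd): kg·m²/s²  ✗
  heat (Q = mcΔT): kg·m²/s²  ✗
  density (ρ = m/V): kg/m³  ✗

Only angular frequency has units 1/s.

Answer: angular frequency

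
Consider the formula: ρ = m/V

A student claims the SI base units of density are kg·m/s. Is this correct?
Units of each symbol in ρ = m/V:
  m (mass): kg
  V (volume): m³  → in the denominator, contributes 1/m³

Multiplying the contributions: [kg] · [1/m³]
Adding exponents of each base unit: kg: 1, m: -3
SI base units of density: kg/m³

The claimed units kg·m/s (exponents kg: 1, m: 1, s: -1) do not match the derived units kg/m³ (exponents kg: 1, m: -3), so the claim is incorrect.

Answer: No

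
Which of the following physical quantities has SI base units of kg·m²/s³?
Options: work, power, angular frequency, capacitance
Checking the SI base units of each option:
  work (W = Fd): kg·m²/s²  ✗
  power (P = W/t): kg·m²/s³  ✓ matches
  angular frequency (ω = 2πf): 1/s  ✗
  capacitance (C = Q/V): s⁴·A²/(kg·m²)  ✗

Only power has units kg·m²/s³.

Answer: power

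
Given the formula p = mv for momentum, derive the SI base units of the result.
Units of each symbol in p = mv:
  m (mass): kg
  v (velocity): m/s

Multiplying the contributions: [kg] · [m/s]
Adding exponents of each base unit: kg: 1, m: 1, s: -1
SI base units of momentum: kg·m/s

Answer: kg·m/s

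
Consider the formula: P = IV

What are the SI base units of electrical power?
Units of each symbol in P = IV:
  I (current): A
  V (voltage, in volts): kg·m²/(s³·A)

Multiplying the contributions: [A] · [kg·m²/(s³·A)]
Adding exponents of each base unit: kg: 1, m: 2, s: -3
SI base units of electrical power: kg·m²/s³

Answer: kg·m²/s³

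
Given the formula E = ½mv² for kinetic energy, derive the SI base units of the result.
Units of each symbol in E = ½mv²:
  m (mass): kg
  v (speed): m/s  → to the power 2, contributes m²/s²
  The factor ½ is dimensionless.

Multiplying the contributions: [kg] · [m²/s²]
Adding exponents of each base unit: kg: 1, m: 2, s: -2
SI base units of kinetic energy: kg·m²/s²

Answer: kg·m²/s²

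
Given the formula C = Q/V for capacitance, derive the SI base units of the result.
Units of each symbol in C = Q/V:
  Q (charge, in coulombs): s·A
  V (voltage, in volts): kg·m²/(s³·A)  → in the denominator, contributes s³·A/(kg·m²)

Multiplying the contributions: [s·A] · [s³·A/(kg·m²)]
Adding exponents of each base unit: kg: -1, m: -2, s: 4, A: 2
SI base units of capacitance: s⁴·A²/(kg·m²)

Answer: s⁴·A²/(kg·m²)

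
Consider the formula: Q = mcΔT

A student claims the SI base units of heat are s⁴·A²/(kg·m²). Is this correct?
Units of each symbol in Q = mcΔT:
  m (mass): kg
  c (specific heat capacity, in J/(kg·K)): m²/(s²·K)
  ΔT (temperature change): K

Multiplying the contributions: [kg] · [m²/(s²·K)] · [K]
Adding exponents of each base unit: kg: 1, m: 2, s: -2
SI base units of heat: kg·m²/s²

The claimed units s⁴·A²/(kg·m²) (exponents kg: -1, m: -2, s: 4, A: 2) do not match the derived units kg·m²/s² (exponents kg: 1, m: 2, s: -2), so the claim is incorrect.

Answer: No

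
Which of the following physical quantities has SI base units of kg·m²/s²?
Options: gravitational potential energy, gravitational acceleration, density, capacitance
Checking the SI base units of each option:
  gravitational potential energy (U = -GMm/r): kg·m²/s²  ✓ matches
  gravitational acceleration (g = GM/r²): m/s²  ✗
  density (ρ = m/V): kg/m³  ✗
  capacitance (C = Q/V): s⁴·A²/(kg·m²)  ✗

Only gravitational potential energy has units kg·m²/s².

Answer: gravitational potential energy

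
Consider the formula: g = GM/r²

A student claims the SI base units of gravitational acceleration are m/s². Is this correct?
Units of each symbol in g = GM/r²:
  G (gravitational constant): m³/(kg·s²)
  M (mass): kg
  r (distance): m  → to the power 2 in the denominator, contributes 1/m²

Multiplying the contributions: [m³/(kg·s²)] · [kg] · [1/m²]
Adding exponents of each base unit: m: 1, s: -2
SI base units of gravitational acceleration: m/s²

The claimed units m/s² match the derived units, so the claim is correct.

Answer: Yes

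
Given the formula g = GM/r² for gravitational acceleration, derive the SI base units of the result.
Units of each symbol in g = GM/r²:
  G (gravitational constant): m³/(kg·s²)
  M (mass): kg
  r (distance): m  → to the power 2 in the denominator, contributes 1/m²

Multiplying the contributions: [m³/(kg·s²)] · [kg] · [1/m²]
Adding exponents of each base unit: m: 1, s: -2
SI base units of gravitational acceleration: m/s²

Answer: m/s²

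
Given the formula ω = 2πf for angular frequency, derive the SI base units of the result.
Units of each symbol in ω = 2πf:
  f (frequency): 1/s
  The factor 2π is dimensionless.

Multiplying the contributions: [1/s]
Adding exponents of each base unit: s: -1
SI base units of angular frequency: 1/s

Answer: 1/s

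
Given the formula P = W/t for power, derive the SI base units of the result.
Units of each symbol in P = W/t:
  W (work): kg·m²/s²
  t (time): s  → in the denominator, contributes 1/s

Multiplying the contributions: [kg·m²/s²] · [1/s]
Adding exponents of each base unit: kg: 1, m: 2, s: -3
SI base units of power: kg·m²/s³

Answer: kg·m²/s³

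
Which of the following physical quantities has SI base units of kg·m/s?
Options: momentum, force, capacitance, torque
Checking the SI base units of each option:
  momentum (p = mv): kg·m/s  ✓ matches
  force (F = ma): kg·m/s²  ✗
  capacitance (C = Q/V): s⁴·A²/(kg·m²)  ✗
  torque (τ = Fr): kg·m²/s²  ✗

Only momentum has units kg·m/s.

Answer: momentum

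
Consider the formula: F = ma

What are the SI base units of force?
Units of each symbol in F = ma:
  m (mass): kg
  a (acceleration): m/s²

Multiplying the contributions: [kg] · [m/s²]
Adding exponents of each base unit: kg: 1, m: 1, s: -2
SI base units of force: kg·m/s²

Answer: kg·m/s²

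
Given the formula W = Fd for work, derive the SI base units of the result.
Units of each symbol in W = Fd:
  F (force): kg·m/s²
  d (displacement): m

Multiplying the contributions: [kg·m/s²] · [m]
Adding exponents of each base unit: kg: 1, m: 2, s: -2
SI base units of work: kg·m²/s²

Answer: kg·m²/s²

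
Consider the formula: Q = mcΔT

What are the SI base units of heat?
Units of each symbol in Q = mcΔT:
  m (mass): kg
  c (specific heat capacity, in J/(kg·K)): m²/(s²·K)
  ΔT (temperature change): K

Multiplying the contributions: [kg] · [m²/(s²·K)] · [K]
Adding exponents of each base unit: kg: 1, m: 2, s: -2
SI base units of heat: kg·m²/s²

Answer: kg·m²/s²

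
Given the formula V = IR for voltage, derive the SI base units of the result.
Units of each symbol in V = IR:
  I (current): A
  R (resistance, in ohms): kg·m²/(s³·A²)

Multiplying the contributions: [A] · [kg·m²/(s³·A²)]
Adding exponents of each base unit: kg: 1, m: 2, s: -3, A: -1
SI base units of voltage: kg·m²/(s³·A)

Answer: kg·m²/(s³·A)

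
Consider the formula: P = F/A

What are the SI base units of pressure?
Units of each symbol in P = F/A:
  F (force): kg·m/s²
  A (area): m²  → in the denominator, contributes 1/m²

Multiplying the contributions: [kg·m/s²] · [1/m²]
Adding exponents of each base unit: kg: 1, m: -1, s: -2
SI base units of pressure: kg/(m·s²)

Answer: kg/(m·s²)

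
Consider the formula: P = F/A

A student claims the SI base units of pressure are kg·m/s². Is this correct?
Units of each symbol in P = F/A:
  F (force): kg·m/s²
  A (area): m²  → in the denominator, contributes 1/m²

Multiplying the contributions: [kg·m/s²] · [1/m²]
Adding exponents of each base unit: kg: 1, m: -1, s: -2
SI base units of pressure: kg/(m·s²)

The claimed units kg·m/s² (exponents kg: 1, m: 1, s: -2) do not match the derived units kg/(m·s²) (exponents kg: 1, m: -1, s: -2), so the claim is incorrect.

Answer: No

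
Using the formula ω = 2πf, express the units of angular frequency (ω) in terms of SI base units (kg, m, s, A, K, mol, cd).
Units of each symbol in ω = 2πf:
  f (frequency): 1/s
  The factor 2π is dimensionless.

Multiplying the contributions: [1/s]
Adding exponents of each base unit: s: -1
SI base units of angular frequency: 1/s

Answer: 1/s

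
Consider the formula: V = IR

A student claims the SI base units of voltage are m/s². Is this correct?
Units of each symbol in V = IR:
  I (current): A
  R (resistance, in ohms): kg·m²/(s³·A²)

Multiplying the contributions: [A] · [kg·m²/(s³·A²)]
Adding exponents of each base unit: kg: 1, m: 2, s: -3, A: -1
SI base units of voltage: kg·m²/(s³·A)

The claimed units m/s² (exponents m: 1, s: -2) do not match the derived units kg·m²/(s³·A) (exponents kg: 1, m: 2, s: -3, A: -1), so the claim is incorrect.

Answer: No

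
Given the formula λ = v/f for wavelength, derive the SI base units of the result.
Units of each symbol in λ = v/f:
  v (wave speed): m/s
  f (frequency): 1/s  → in the denominator, contributes s

Multiplying the contributions: [m/s] · [s]
Adding exponents of each base unit: m: 1
SI base units of wavelength: m

Answer: m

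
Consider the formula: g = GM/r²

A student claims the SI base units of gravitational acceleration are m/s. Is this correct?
Units of each symbol in g = GM/r²:
  G (gravitational constant): m³/(kg·s²)
  M (mass): kg
  r (distance): m  → to the power 2 in the denominator, contributes 1/m²

Multiplying the contributions: [m³/(kg·s²)] · [kg] · [1/m²]
Adding exponents of each base unit: m: 1, s: -2
SI base units of gravitational acceleration: m/s²

The claimed units m/s (exponents m: 1, s: -1) do not match the derived units m/s² (exponents m: 1, s: -2), so the claim is incorrect.

Answer: No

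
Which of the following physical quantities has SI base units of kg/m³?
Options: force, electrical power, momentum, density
Checking the SI base units of each option:
  force (F = ma): kg·m/s²  ✗
  electrical power (P = IV): kg·m²/s³  ✗
  momentum (p = mv): kg·m/s  ✗
  density (ρ = m/V): kg/m³  ✓ matches

Only density has units kg/m³.

Answer: density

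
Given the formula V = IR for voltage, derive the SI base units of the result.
Units of each symbol in V = IR:
  I (current): A
  R (resistance, in ohms): kg·m²/(s³·A²)

Multiplying the contributions: [A] · [kg·m²/(s³·A²)]
Adding exponents of each base unit: kg: 1, m: 2, s: -3, A: -1
SI base units of voltage: kg·m²/(s³·A)

Answer: kg·m²/(s³·A)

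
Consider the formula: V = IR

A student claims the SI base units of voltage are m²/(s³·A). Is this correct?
Units of each symbol in V = IR:
  I (current): A
  R (resistance, in ohms): kg·m²/(s³·A²)

Multiplying the contributions: [A] · [kg·m²/(s³·A²)]
Adding exponents of each base unit: kg: 1, m: 2, s: -3, A: -1
SI base units of voltage: kg·m²/(s³·A)

The claimed units m²/(s³·A) (exponents m: 2, s: -3, A: -1) do not match the derived units kg·m²/(s³·A) (exponents kg: 1, m: 2, s: -3, A: -1), so the claim is incorrect.

Answer: No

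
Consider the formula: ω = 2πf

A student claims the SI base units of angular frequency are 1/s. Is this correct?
Units of each symbol in ω = 2πf:
  f (frequency): 1/s
  The factor 2π is dimensionless.

Multiplying the contributions: [1/s]
Adding exponents of each base unit: s: -1
SI base units of angular frequency: 1/s

The claimed units 1/s match the derived units, so the claim is correct.

Answer: Yes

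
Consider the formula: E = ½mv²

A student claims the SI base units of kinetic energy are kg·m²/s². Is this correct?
Units of each symbol in E = ½mv²:
  m (mass): kg
  v (speed): m/s  → to the power 2, contributes m²/s²
  The factor ½ is dimensionless.

Multiplying the contributions: [kg] · [m²/s²]
Adding exponents of each base unit: kg: 1, m: 2, s: -2
SI base units of kinetic energy: kg·m²/s²

The claimed units kg·m²/s² match the derived units, so the claim is correct.

Answer: Yes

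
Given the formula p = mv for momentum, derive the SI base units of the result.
Units of each symbol in p = mv:
  m (mass): kg
  v (velocity): m/s

Multiplying the contributions: [kg] · [m/s]
Adding exponents of each base unit: kg: 1, m: 1, s: -1
SI base units of momentum: kg·m/s

Answer: kg·m/s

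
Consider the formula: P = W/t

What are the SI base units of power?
Units of each symbol in P = W/t:
  W (work): kg·m²/s²
  t (time): s  → in the denominator, contributes 1/s

Multiplying the contributions: [kg·m²/s²] · [1/s]
Adding exponents of each base unit: kg: 1, m: 2, s: -3
SI base units of power: kg·m²/s³

Answer: kg·m²/s³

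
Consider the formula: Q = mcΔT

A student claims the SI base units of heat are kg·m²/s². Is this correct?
Units of each symbol in Q = mcΔT:
  m (mass): kg
  c (specific heat capacity, in J/(kg·K)): m²/(s²·K)
  ΔT (temperature change): K

Multiplying the contributions: [kg] · [m²/(s²·K)] · [K]
Adding exponents of each base unit: kg: 1, m: 2, s: -2
SI base units of heat: kg·m²/s²

The claimed units kg·m²/s² match the derived units, so the claim is correct.

Answer: Yes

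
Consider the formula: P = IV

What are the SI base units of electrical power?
Units of each symbol in P = IV:
  I (current): A
  V (voltage, in volts): kg·m²/(s³·A)

Multiplying the contributions: [A] · [kg·m²/(s³·A)]
Adding exponents of each base unit: kg: 1, m: 2, s: -3
SI base units of electrical power: kg·m²/s³

Answer: kg·m²/s³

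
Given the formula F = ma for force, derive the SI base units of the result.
Units of each symbol in F = ma:
  m (mass): kg
  a (acceleration): m/s²

Multiplying the contributions: [kg] · [m/s²]
Adding exponents of each base unit: kg: 1, m: 1, s: -2
SI base units of force: kg·m/s²

Answer: kg·m/s²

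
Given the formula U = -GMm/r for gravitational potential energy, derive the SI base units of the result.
Units of each symbol in U = -GMm/r:
  G (gravitational constant): m³/(kg·s²)
  M (mass): kg
  m (mass): kg
  r (distance): m  → in the denominator, contributes 1/m
  The minus sign does not affect the units.

Multiplying the contributions: [m³/(kg·s²)] · [kg] · [kg] · [1/m]
Adding exponents of each base unit: kg: 1, m: 2, s: -2
SI base units of gravitational potential energy: kg·m²/s²

Answer: kg·m²/s²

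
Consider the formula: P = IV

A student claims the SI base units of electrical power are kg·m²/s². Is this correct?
Units of each symbol in P = IV:
  I (current): A
  V (voltage, in volts): kg·m²/(s³·A)

Multiplying the contributions: [A] · [kg·m²/(s³·A)]
Adding exponents of each base unit: kg: 1, m: 2, s: -3
SI base units of electrical power: kg·m²/s³

The claimed units kg·m²/s² (exponents kg: 1, m: 2, s: -2) do not match the derived units kg·m²/s³ (exponents kg: 1, m: 2, s: -3), so the claim is incorrect.

Answer: No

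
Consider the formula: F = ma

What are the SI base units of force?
Units of each symbol in F = ma:
  m (mass): kg
  a (acceleration): m/s²

Multiplying the contributions: [kg] · [m/s²]
Adding exponents of each base unit: kg: 1, m: 1, s: -2
SI base units of force: kg·m/s²

Answer: kg·m/s²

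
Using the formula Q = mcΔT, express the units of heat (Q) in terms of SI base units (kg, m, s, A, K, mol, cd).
Units of each symbol in Q = mcΔT:
  m (mass): kg
  c (specific heat capacity, in J/(kg·K)): m²/(s²·K)
  ΔT (temperature change): K

Multiplying the contributions: [kg] · [m²/(s²·K)] · [K]
Adding exponents of each base unit: kg: 1, m: 2, s: -2
SI base units of heat: kg·m²/s²

Answer: kg·m²/s²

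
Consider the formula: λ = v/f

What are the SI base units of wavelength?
Units of each symbol in λ = v/f:
  v (wave speed): m/s
  f (frequency): 1/s  → in the denominator, contributes s

Multiplying the contributions: [m/s] · [s]
Adding exponents of each base unit: m: 1
SI base units of wavelength: m

Answer: m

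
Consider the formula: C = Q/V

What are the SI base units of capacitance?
Units of each symbol in C = Q/V:
  Q (charge, in coulombs): s·A
  V (voltage, in volts): kg·m²/(s³·A)  → in the denominator, contributes s³·A/(kg·m²)

Multiplying the contributions: [s·A] · [s³·A/(kg·m²)]
Adding exponents of each base unit: kg: -1, m: -2, s: 4, A: 2
SI base units of capacitance: s⁴·A²/(kg·m²)

Answer: s⁴·A²/(kg·m²)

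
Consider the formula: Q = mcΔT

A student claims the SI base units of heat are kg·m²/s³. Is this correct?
Units of each symbol in Q = mcΔT:
  m (mass): kg
  c (specific heat capacity, in J/(kg·K)): m²/(s²·K)
  ΔT (temperature change): K

Multiplying the contributions: [kg] · [m²/(s²·K)] · [K]
Adding exponents of each base unit: kg: 1, m: 2, s: -2
SI base units of heat: kg·m²/s²

The claimed units kg·m²/s³ (exponents kg: 1, m: 2, s: -3) do not match the derived units kg·m²/s² (exponents kg: 1, m: 2, s: -2), so the claim is incorrect.

Answer: No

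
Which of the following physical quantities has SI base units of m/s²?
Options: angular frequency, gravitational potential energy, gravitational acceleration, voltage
Checking the SI base units of each option:
  angular frequency (ω = 2πf): 1/s  ✗
  gravitational potential energy (U = -GMm/r): kg·m²/s²  ✗
  gravitational acceleration (g = GM/r²): m/s²  ✓ matches
  voltage (V = IR): kg·m²/(s³·A)  ✗

Only gravitational acceleration has units m/s².

Answer: gravitational acceleration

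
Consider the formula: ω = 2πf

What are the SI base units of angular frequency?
Units of each symbol in ω = 2πf:
  f (frequency): 1/s
  The factor 2π is dimensionless.

Multiplying the contributions: [1/s]
Adding exponents of each base unit: s: -1
SI base units of angular frequency: 1/s

Answer: 1/s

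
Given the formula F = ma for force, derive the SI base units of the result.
Units of each symbol in F = ma:
  m (mass): kg
  a (acceleration): m/s²

Multiplying the contributions: [kg] · [m/s²]
Adding exponents of each base unit: kg: 1, m: 1, s: -2
SI base units of force: kg·m/s²

Answer: kg·m/s²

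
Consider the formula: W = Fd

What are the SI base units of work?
Units of each symbol in W = Fd:
  F (force): kg·m/s²
  d (displacement): m

Multiplying the contributions: [kg·m/s²] · [m]
Adding exponents of each base unit: kg: 1, m: 2, s: -2
SI base units of work: kg·m²/s²

Answer: kg·m²/s²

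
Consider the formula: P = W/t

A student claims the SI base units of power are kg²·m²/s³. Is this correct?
Units of each symbol in P = W/t:
  W (work): kg·m²/s²
  t (time): s  → in the denominator, contributes 1/s

Multiplying the contributions: [kg·m²/s²] · [1/s]
Adding exponents of each base unit: kg: 1, m: 2, s: -3
SI base units of power: kg·m²/s³

The claimed units kg²·m²/s³ (exponents kg: 2, m: 2, s: -3) do not match the derived units kg·m²/s³ (exponents kg: 1, m: 2, s: -3), so the claim is incorrect.

Answer: No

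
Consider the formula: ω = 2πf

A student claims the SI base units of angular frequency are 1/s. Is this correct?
Units of each symbol in ω = 2πf:
  f (frequency): 1/s
  The factor 2π is dimensionless.

Multiplying the contributions: [1/s]
Adding exponents of each base unit: s: -1
SI base units of angular frequency: 1/s

The claimed units 1/s match the derived units, so the claim is correct.

Answer: Yes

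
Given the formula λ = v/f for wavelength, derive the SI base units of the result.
Units of each symbol in λ = v/f:
  v (wave speed): m/s
  f (frequency): 1/s  → in the denominator, contributes s

Multiplying the contributions: [m/s] · [s]
Adding exponents of each base unit: m: 1
SI base units of wavelength: m

Answer: m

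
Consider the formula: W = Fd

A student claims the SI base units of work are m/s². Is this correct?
Units of each symbol in W = Fd:
  F (force): kg·m/s²
  d (displacement): m

Multiplying the contributions: [kg·m/s²] · [m]
Adding exponents of each base unit: kg: 1, m: 2, s: -2
SI base units of work: kg·m²/s²

The claimed units m/s² (exponents m: 1, s: -2) do not match the derived units kg·m²/s² (exponents kg: 1, m: 2, s: -2), so the claim is incorrect.

Answer: No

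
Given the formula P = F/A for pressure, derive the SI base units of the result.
Units of each symbol in P = F/A:
  F (force): kg·m/s²
  A (area): m²  → in the denominator, contributes 1/m²

Multiplying the contributions: [kg·m/s²] · [1/m²]
Adding exponents of each base unit: kg: 1, m: -1, s: -2
SI base units of pressure: kg/(m·s²)

Answer: kg/(m·s²)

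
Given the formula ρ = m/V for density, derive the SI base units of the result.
Units of each symbol in ρ = m/V:
  m (mass): kg
  V (volume): m³  → in the denominator, contributes 1/m³

Multiplying the contributions: [kg] · [1/m³]
Adding exponents of each base unit: kg: 1, m: -3
SI base units of density: kg/m³

Answer: kg/m³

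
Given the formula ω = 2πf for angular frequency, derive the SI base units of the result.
Units of each symbol in ω = 2πf:
  f (frequency): 1/s
  The factor 2π is dimensionless.

Multiplying the contributions: [1/s]
Adding exponents of each base unit: s: -1
SI base units of angular frequency: 1/s

Answer: 1/s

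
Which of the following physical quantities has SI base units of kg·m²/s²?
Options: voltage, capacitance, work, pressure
Checking the SI base units of each option:
  voltage (V = IR): kg·m²/(s³·A)  ✗
  capacitance (C = Q/V): s⁴·A²/(kg·m²)  ✗
  work (W = Fd): kg·m²/s²  ✓ matches
  pressure (P = F/A): kg/(m·s²)  ✗

Only work has units kg·m²/s².

Answer: work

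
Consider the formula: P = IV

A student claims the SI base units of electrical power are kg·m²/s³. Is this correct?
Units of each symbol in P = IV:
  I (current): A
  V (voltage, in volts): kg·m²/(s³·A)

Multiplying the contributions: [A] · [kg·m²/(s³·A)]
Adding exponents of each base unit: kg: 1, m: 2, s: -3
SI base units of electrical power: kg·m²/s³

The claimed units kg·m²/s³ match the derived units, so the claim is correct.

Answer: Yes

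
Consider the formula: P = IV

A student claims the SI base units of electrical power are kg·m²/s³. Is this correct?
Units of each symbol in P = IV:
  I (current): A
  V (voltage, in volts): kg·m²/(s³·A)

Multiplying the contributions: [A] · [kg·m²/(s³·A)]
Adding exponents of each base unit: kg: 1, m: 2, s: -3
SI base units of electrical power: kg·m²/s³

The claimed units kg·m²/s³ match the derived units, so the claim is correct.

Answer: Yes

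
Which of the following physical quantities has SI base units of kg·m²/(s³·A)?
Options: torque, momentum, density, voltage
Checking the SI base units of each option:
  torque (τ = Fr): kg·m²/s²  ✗
  momentum (p = mv): kg·m/s  ✗
  density (ρ = m/V): kg/m³  ✗
  voltage (V = IR): kg·m²/(s³·A)  ✓ matches

Only voltage has units kg·m²/(s³·A).

Answer: voltage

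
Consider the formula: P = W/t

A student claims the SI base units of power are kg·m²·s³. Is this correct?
Units of each symbol in P = W/t:
  W (work): kg·m²/s²
  t (time): s  → in the denominator, contributes 1/s

Multiplying the contributions: [kg·m²/s²] · [1/s]
Adding exponents of each base unit: kg: 1, m: 2, s: -3
SI base units of power: kg·m²/s³

The claimed units kg·m²·s³ (exponents kg: 1, m: 2, s: 3) do not match the derived units kg·m²/s³ (exponents kg: 1, m: 2, s: -3), so the claim is incorrect.

Answer: No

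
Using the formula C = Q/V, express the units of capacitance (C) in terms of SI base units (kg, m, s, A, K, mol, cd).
Units of each symbol in C = Q/V:
  Q (charge, in coulombs): s·A
  V (voltage, in volts): kg·m²/(s³·A)  → in the denominator, contributes s³·A/(kg·m²)

Multiplying the contributions: [s·A] · [s³·A/(kg·m²)]
Adding exponents of each base unit: kg: -1, m: -2, s: 4, A: 2
SI base units of capacitance: s⁴·A²/(kg·m²)

Answer: s⁴·A²/(kg·m²)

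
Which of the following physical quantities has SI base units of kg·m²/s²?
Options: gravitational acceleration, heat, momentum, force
Checking the SI base units of each option:
  gravitational acceleration (g = GM/r²): m/s²  ✗
  heat (Q = mcΔT): kg·m²/s²  ✓ matches
  momentum (p = mv): kg·m/s  ✗
  force (F = ma): kg·m/s²  ✗

Only heat has units kg·m²/s².

Answer: heat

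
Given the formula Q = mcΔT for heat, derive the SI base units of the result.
Units of each symbol in Q = mcΔT:
  m (mass): kg
  c (specific heat capacity, in J/(kg·K)): m²/(s²·K)
  ΔT (temperature change): K

Multiplying the contributions: [kg] · [m²/(s²·K)] · [K]
Adding exponents of each base unit: kg: 1, m: 2, s: -2
SI base units of heat: kg·m²/s²

Answer: kg·m²/s²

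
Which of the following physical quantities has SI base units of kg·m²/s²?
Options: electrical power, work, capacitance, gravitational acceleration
Checking the SI base units of each option:
  electrical power (P = IV): kg·m²/s³  ✗
  work (W = Fd): kg·m²/s²  ✓ matches
  capacitance (C = Q/V): s⁴·A²/(kg·m²)  ✗
  gravitational acceleration (g = GM/r²): m/s²  ✗

Only work has units kg·m²/s².

Answer: work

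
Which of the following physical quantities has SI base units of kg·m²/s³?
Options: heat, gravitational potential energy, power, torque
Checking the SI base units of each option:
  heat (Q = mcΔT): kg·m²/s²  ✗
  gravitational potential energy (U = -GMm/r): kg·m²/s²  ✗
  power (P = W/t): kg·m²/s³  ✓ matches
  torque (τ = Fr): kg·m²/s²  ✗

Only power has units kg·m²/s³.

Answer: power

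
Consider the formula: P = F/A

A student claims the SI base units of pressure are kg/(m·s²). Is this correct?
Units of each symbol in P = F/A:
  F (force): kg·m/s²
  A (area): m²  → in the denominator, contributes 1/m²

Multiplying the contributions: [kg·m/s²] · [1/m²]
Adding exponents of each base unit: kg: 1, m: -1, s: -2
SI base units of pressure: kg/(m·s²)

The claimed units kg/(m·s²) match the derived units, so the claim is correct.

Answer: Yes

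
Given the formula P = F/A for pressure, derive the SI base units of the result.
Units of each symbol in P = F/A:
  F (force): kg·m/s²
  A (area): m²  → in the denominator, contributes 1/m²

Multiplying the contributions: [kg·m/s²] · [1/m²]
Adding exponents of each base unit: kg: 1, m: -1, s: -2
SI base units of pressure: kg/(m·s²)

Answer: kg/(m·s²)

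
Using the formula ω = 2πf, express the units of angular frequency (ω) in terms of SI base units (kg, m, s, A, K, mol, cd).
Units of each symbol in ω = 2πf:
  f (frequency): 1/s
  The factor 2π is dimensionless.

Multiplying the contributions: [1/s]
Adding exponents of each base unit: s: -1
SI base units of angular frequency: 1/s

Answer: 1/s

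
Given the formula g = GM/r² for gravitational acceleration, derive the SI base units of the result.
Units of each symbol in g = GM/r²:
  G (gravitational constant): m³/(kg·s²)
  M (mass): kg
  r (distance): m  → to the power 2 in the denominator, contributes 1/m²

Multiplying the contributions: [m³/(kg·s²)] · [kg] · [1/m²]
Adding exponents of each base unit: m: 1, s: -2
SI base units of gravitational acceleration: m/s²

Answer: m/s²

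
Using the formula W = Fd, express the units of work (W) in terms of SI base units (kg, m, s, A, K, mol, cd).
Units of each symbol in W = Fd:
  F (force): kg·m/s²
  d (displacement): m

Multiplying the contributions: [kg·m/s²] · [m]
Adding exponents of each base unit: kg: 1, m: 2, s: -2
SI base units of work: kg·m²/s²

Answer: kg·m²/s²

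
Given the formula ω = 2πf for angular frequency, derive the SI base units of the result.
Units of each symbol in ω = 2πf:
  f (frequency): 1/s
  The factor 2π is dimensionless.

Multiplying the contributions: [1/s]
Adding exponents of each base unit: s: -1
SI base units of angular frequency: 1/s

Answer: 1/s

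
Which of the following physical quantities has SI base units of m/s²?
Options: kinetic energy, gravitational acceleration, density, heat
Checking the SI base units of each option:
  kinetic energy (E = ½mv²): kg·m²/s²  ✗
  gravitational acceleration (g = GM/r²): m/s²  ✓ matches
  density (ρ = m/V): kg/m³  ✗
  heat (Q = mcΔT): kg·m²/s²  ✗

Only gravitational acceleration has units m/s².

Answer: gravitational acceleration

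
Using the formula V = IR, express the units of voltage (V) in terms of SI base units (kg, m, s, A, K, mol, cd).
Units of each symbol in V = IR:
  I (current): A
  R (resistance, in ohms): kg·m²/(s³·A²)

Multiplying the contributions: [A] · [kg·m²/(s³·A²)]
Adding exponents of each base unit: kg: 1, m: 2, s: -3, A: -1
SI base units of voltage: kg·m²/(s³·A)

Answer: kg·m²/(s³·A)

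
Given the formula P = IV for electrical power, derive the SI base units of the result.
Units of each symbol in P = IV:
  I (current): A
  V (voltage, in volts): kg·m²/(s³·A)

Multiplying the contributions: [A] · [kg·m²/(s³·A)]
Adding exponents of each base unit: kg: 1, m: 2, s: -3
SI base units of electrical power: kg·m²/s³

Answer: kg·m²/s³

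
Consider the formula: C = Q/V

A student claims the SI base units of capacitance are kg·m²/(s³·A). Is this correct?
Units of each symbol in C = Q/V:
  Q (charge, in coulombs): s·A
  V (voltage, in volts): kg·m²/(s³·A)  → in the denominator, contributes s³·A/(kg·m²)

Multiplying the contributions: [s·A] · [s³·A/(kg·m²)]
Adding exponents of each base unit: kg: -1, m: -2, s: 4, A: 2
SI base units of capacitance: s⁴·A²/(kg·m²)

The claimed units kg·m²/(s³·A) (exponents kg: 1, m: 2, s: -3, A: -1) do not match the derived units s⁴·A²/(kg·m²) (exponents kg: -1, m: -2, s: 4, A: 2), so the claim is incorrect.

Answer: No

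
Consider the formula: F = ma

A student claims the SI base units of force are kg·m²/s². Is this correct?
Units of each symbol in F = ma:
  m (mass): kg
  a (acceleration): m/s²

Multiplying the contributions: [kg] · [m/s²]
Adding exponents of each base unit: kg: 1, m: 1, s: -2
SI base units of force: kg·m/s²

The claimed units kg·m²/s² (exponents kg: 1, m: 2, s: -2) do not match the derived units kg·m/s² (exponents kg: 1, m: 1, s: -2), so the claim is incorrect.

Answer: No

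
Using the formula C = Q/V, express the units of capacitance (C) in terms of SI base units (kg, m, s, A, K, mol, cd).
Units of each symbol in C = Q/V:
  Q (charge, in coulombs): s·A
  V (voltage, in volts): kg·m²/(s³·A)  → in the denominator, contributes s³·A/(kg·m²)

Multiplying the contributions: [s·A] · [s³·A/(kg·m²)]
Adding exponents of each base unit: kg: -1, m: -2, s: 4, A: 2
SI base units of capacitance: s⁴·A²/(kg·m²)

Answer: s⁴·A²/(kg·m²)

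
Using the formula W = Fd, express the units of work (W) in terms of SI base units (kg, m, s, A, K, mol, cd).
Units of each symbol in W = Fd:
  F (force): kg·m/s²
  d (displacement): m

Multiplying the contributions: [kg·m/s²] · [m]
Adding exponents of each base unit: kg: 1, m: 2, s: -2
SI base units of work: kg·m²/s²

Answer: kg·m²/s²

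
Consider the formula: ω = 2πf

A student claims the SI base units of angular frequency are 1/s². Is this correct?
Units of each symbol in ω = 2πf:
  f (frequency): 1/s
  The factor 2π is dimensionless.

Multiplying the contributions: [1/s]
Adding exponents of each base unit: s: -1
SI base units of angular frequency: 1/s

The claimed units 1/s² (exponents s: -2) do not match the derived units 1/s (exponents s: -1), so the claim is incorrect.

Answer: No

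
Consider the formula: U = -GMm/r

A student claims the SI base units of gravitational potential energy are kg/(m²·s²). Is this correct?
Units of each symbol in U = -GMm/r:
  G (gravitational constant): m³/(kg·s²)
  M (mass): kg
  m (mass): kg
  r (distance): m  → in the denominator, contributes 1/m
  The minus sign does not affect the units.

Multiplying the contributions: [m³/(kg·s²)] · [kg] · [kg] · [1/m]
Adding exponents of each base unit: kg: 1, m: 2, s: -2
SI base units of gravitational potential energy: kg·m²/s²

The claimed units kg/(m²·s²) (exponents kg: 1, m: -2, s: -2) do not match the derived units kg·m²/s² (exponents kg: 1, m: 2, s: -2), so the claim is incorrect.

Answer: No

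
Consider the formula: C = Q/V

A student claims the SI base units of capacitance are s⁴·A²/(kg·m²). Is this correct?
Units of each symbol in C = Q/V:
  Q (charge, in coulombs): s·A
  V (voltage, in volts): kg·m²/(s³·A)  → in the denominator, contributes s³·A/(kg·m²)

Multiplying the contributions: [s·A] · [s³·A/(kg·m²)]
Adding exponents of each base unit: kg: -1, m: -2, s: 4, A: 2
SI base units of capacitance: s⁴·A²/(kg·m²)

The claimed units s⁴·A²/(kg·m²) match the derived units, so the claim is correct.

Answer: Yes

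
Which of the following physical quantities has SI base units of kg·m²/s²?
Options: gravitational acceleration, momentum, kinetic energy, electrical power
Checking the SI base units of each option:
  gravitational acceleration (g = GM/r²): m/s²  ✗
  momentum (p = mv): kg·m/s  ✗
  kinetic energy (E = ½mv²): kg·m²/s²  ✓ matches
  electrical power (P = IV): kg·m²/s³  ✗

Only kinetic energy has units kg·m²/s².

Answer: kinetic energy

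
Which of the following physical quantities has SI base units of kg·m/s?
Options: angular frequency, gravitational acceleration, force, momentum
Checking the SI base units of each option:
  angular frequency (ω = 2πf): 1/s  ✗
  gravitational acceleration (g = GM/r²): m/s²  ✗
  force (F = ma): kg·m/s²  ✗
  momentum (p = mv): kg·m/s  ✓ matches

Only momentum has units kg·m/s.

Answer: momentum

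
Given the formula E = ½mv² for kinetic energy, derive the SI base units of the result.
Units of each symbol in E = ½mv²:
  m (mass): kg
  v (speed): m/s  → to the power 2, contributes m²/s²
  The factor ½ is dimensionless.

Multiplying the contributions: [kg] · [m²/s²]
Adding exponents of each base unit: kg: 1, m: 2, s: -2
SI base units of kinetic energy: kg·m²/s²

Answer: kg·m²/s²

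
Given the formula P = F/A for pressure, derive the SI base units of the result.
Units of each symbol in P = F/A:
  F (force): kg·m/s²
  A (area): m²  → in the denominator, contributes 1/m²

Multiplying the contributions: [kg·m/s²] · [1/m²]
Adding exponents of each base unit: kg: 1, m: -1, s: -2
SI base units of pressure: kg/(m·s²)

Answer: kg/(m·s²)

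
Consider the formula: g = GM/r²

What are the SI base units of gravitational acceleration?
Units of each symbol in g = GM/r²:
  G (gravitational constant): m³/(kg·s²)
  M (mass): kg
  r (distance): m  → to the power 2 in the denominator, contributes 1/m²

Multiplying the contributions: [m³/(kg·s²)] · [kg] · [1/m²]
Adding exponents of each base unit: m: 1, s: -2
SI base units of gravitational acceleration: m/s²

Answer: m/s²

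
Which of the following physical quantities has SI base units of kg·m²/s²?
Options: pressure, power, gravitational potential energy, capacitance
Checking the SI base units of each option:
  pressure (P = F/A): kg/(m·s²)  ✗
  power (P = W/t): kg·m²/s³  ✗
  gravitational potential energy (U = -GMm/r): kg·m²/s²  ✓ matches
  capacitance (C = Q/V): s⁴·A²/(kg·m²)  ✗

Only gravitational potential energy has units kg·m²/s².

Answer: gravitational potential energy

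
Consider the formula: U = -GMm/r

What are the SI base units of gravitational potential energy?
Units of each symbol in U = -GMm/r:
  G (gravitational constant): m³/(kg·s²)
  M (mass): kg
  m (mass): kg
  r (distance): m  → in the denominator, contributes 1/m
  The minus sign does not affect the units.

Multiplying the contributions: [m³/(kg·s²)] · [kg] · [kg] · [1/m]
Adding exponents of each base unit: kg: 1, m: 2, s: -2
SI base units of gravitational potential energy: kg·m²/s²

Answer: kg·m²/s²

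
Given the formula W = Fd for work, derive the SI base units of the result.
Units of each symbol in W = Fd:
  F (force): kg·m/s²
  d (displacement): m

Multiplying the contributions: [kg·m/s²] · [m]
Adding exponents of each base unit: kg: 1, m: 2, s: -2
SI base units of work: kg·m²/s²

Answer: kg·m²/s²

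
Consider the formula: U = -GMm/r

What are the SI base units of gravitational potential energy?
Units of each symbol in U = -GMm/r:
  G (gravitational constant): m³/(kg·s²)
  M (mass): kg
  m (mass): kg
  r (distance): m  → in the denominator, contributes 1/m
  The minus sign does not affect the units.

Multiplying the contributions: [m³/(kg·s²)] · [kg] · [kg] · [1/m]
Adding exponents of each base unit: kg: 1, m: 2, s: -2
SI base units of gravitational potential energy: kg·m²/s²

Answer: kg·m²/s²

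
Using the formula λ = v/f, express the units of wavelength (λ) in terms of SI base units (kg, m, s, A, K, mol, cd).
Units of each symbol in λ = v/f:
  v (wave speed): m/s
  f (frequency): 1/s  → in the denominator, contributes s

Multiplying the contributions: [m/s] · [s]
Adding exponents of each base unit: m: 1
SI base units of wavelength: m

Answer: m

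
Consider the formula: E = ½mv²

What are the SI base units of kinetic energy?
Units of each symbol in E = ½mv²:
  m (mass): kg
  v (speed): m/s  → to the power 2, contributes m²/s²
  The factor ½ is dimensionless.

Multiplying the contributions: [kg] · [m²/s²]
Adding exponents of each base unit: kg: 1, m: 2, s: -2
SI base units of kinetic energy: kg·m²/s²

Answer: kg·m²/s²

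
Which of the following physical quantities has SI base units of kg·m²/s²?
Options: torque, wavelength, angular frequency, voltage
Checking the SI base units of each option:
  torque (τ = Fr): kg·m²/s²  ✓ matches
  wavelength (λ = v/f): m  ✗
  angular frequency (ω = 2πf): 1/s  ✗
  voltage (V = IR): kg·m²/(s³·A)  ✗

Only torque has units kg·m²/s².

Answer: torque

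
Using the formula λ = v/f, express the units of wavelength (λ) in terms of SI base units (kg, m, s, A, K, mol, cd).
Units of each symbol in λ = v/f:
  v (wave speed): m/s
  f (frequency): 1/s  → in the denominator, contributes s

Multiplying the contributions: [m/s] · [s]
Adding exponents of each base unit: m: 1
SI base units of wavelength: m

Answer: m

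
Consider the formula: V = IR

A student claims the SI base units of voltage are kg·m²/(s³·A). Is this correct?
Units of each symbol in V = IR:
  I (current): A
  R (resistance, in ohms): kg·m²/(s³·A²)

Multiplying the contributions: [A] · [kg·m²/(s³·A²)]
Adding exponents of each base unit: kg: 1, m: 2, s: -3, A: -1
SI base units of voltage: kg·m²/(s³·A)

The claimed units kg·m²/(s³·A) match the derived units, so the claim is correct.

Answer: Yes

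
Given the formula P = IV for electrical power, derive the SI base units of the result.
Units of each symbol in P = IV:
  I (current): A
  V (voltage, in volts): kg·m²/(s³·A)

Multiplying the contributions: [A] · [kg·m²/(s³·A)]
Adding exponents of each base unit: kg: 1, m: 2, s: -3
SI base units of electrical power: kg·m²/s³

Answer: kg·m²/s³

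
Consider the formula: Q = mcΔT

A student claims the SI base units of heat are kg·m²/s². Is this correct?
Units of each symbol in Q = mcΔT:
  m (mass): kg
  c (specific heat capacity, in J/(kg·K)): m²/(s²·K)
  ΔT (temperature change): K

Multiplying the contributions: [kg] · [m²/(s²·K)] · [K]
Adding exponents of each base unit: kg: 1, m: 2, s: -2
SI base units of heat: kg·m²/s²

The claimed units kg·m²/s² match the derived units, so the claim is correct.

Answer: Yes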